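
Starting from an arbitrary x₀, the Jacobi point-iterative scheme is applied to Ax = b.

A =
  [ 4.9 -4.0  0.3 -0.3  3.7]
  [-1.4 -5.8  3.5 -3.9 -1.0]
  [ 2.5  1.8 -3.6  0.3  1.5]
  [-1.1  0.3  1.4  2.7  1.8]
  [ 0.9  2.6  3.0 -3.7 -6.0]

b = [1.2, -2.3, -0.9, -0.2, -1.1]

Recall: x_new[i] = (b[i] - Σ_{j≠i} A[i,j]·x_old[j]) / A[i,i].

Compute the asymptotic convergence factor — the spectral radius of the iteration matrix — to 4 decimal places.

Let D = diag(4.9, -5.8, -3.6, 2.7, -6); L, U the strict triangles.
Jacobi: T = -D⁻¹(L+U), T[1,3] = -(-3.9)/(-5.8) = -0.6724; T[1,1] = 0.
  T[0,:] = [+0.0000  +0.8163  -0.0612  +0.0612  -0.7551]
  T[1,:] = [-0.2414  +0.0000  +0.6034  -0.6724  -0.1724]
  T[2,:] = [+0.6944  +0.5000  +0.0000  +0.0833  +0.4167]
  T[3,:] = [+0.4074  -0.1111  -0.5185  +0.0000  -0.6667]
  T[4,:] = [+0.1500  +0.4333  +0.5000  -0.6167  +0.0000]
|eigenvalues of T|: 1.1267, 0.7142, 0.7142, 0.6901, 0.1553.
spectral radius ρ = 1.1267; 1.1267 > 1 ⇒ diverges.

1.1267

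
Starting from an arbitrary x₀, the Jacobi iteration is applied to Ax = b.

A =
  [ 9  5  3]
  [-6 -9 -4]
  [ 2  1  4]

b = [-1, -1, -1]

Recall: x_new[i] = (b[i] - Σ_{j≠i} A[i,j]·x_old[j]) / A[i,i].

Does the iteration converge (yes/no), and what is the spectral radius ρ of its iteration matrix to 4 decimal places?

Let D = diag(9, -9, 4); L, U the strict triangles.
Jacobi: T = -D⁻¹(L+U), T[0,2] = -(3)/(9) = -0.3333; T[0,0] = 0.
  T[0,:] = [+0.0000 -0.5556 -0.3333]
  T[1,:] = [-0.6667 +0.0000 -0.4444]
  T[2,:] = [-0.5000 -0.2500 +0.0000]
|eigenvalues of T|: 0.9182, 0.5849, 0.3333.
ρ = 0.9182; 0.9182 < 1, so it converges for any x₀.

yes, ρ = 0.9182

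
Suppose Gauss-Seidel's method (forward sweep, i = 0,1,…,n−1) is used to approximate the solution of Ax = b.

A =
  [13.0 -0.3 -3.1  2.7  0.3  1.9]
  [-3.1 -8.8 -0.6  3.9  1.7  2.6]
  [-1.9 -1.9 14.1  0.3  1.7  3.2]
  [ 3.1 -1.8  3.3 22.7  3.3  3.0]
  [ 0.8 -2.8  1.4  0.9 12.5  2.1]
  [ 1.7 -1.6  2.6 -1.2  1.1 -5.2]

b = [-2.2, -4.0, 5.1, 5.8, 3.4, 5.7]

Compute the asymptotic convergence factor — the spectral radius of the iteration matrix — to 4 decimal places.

0.2457

Diagonal D = diag(13, -8.8, 14.1, 22.7, 12.5, -5.2); L, U strict lower/upper.
T_GS = -(D+L)⁻¹U: row 0 first, T[0,4] = -(0.3)/(13) = -0.0231; later rows by forward substitution.
  T[0,:] = [+0.0000, +0.0231, +0.2385, -0.2077, -0.0231, -0.1462]
  T[1,:] = [+0.0000, -0.0081, -0.1522, +0.5163, +0.2013, +0.3469]
  T[2,:] = [+0.0000, +0.0020, +0.0116, +0.0203, -0.0965, -0.1999]
  T[3,:] = [+0.0000, -0.0041, -0.0463, +0.0664, -0.1122, -0.0556]
  T[4,:] = [+0.0000, -0.0032, -0.0473, +0.1219, +0.0655, -0.0545]
  T[5,:] = [+0.0000, +0.0113, +0.1313, -0.2061, -0.0780, -0.2532]
eigenvalue magnitudes: 0.2457, 0.1355, 0.1355, 0.0367, 0.0016, 0.0000.
ρ(T) = max|λ| = 0.2457; 0.2457 < 1: convergent.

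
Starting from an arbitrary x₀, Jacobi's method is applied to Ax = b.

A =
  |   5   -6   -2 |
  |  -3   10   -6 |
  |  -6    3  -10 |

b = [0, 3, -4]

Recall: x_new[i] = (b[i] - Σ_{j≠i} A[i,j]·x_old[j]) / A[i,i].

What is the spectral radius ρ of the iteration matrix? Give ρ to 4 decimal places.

0.8692

Diagonal D = diag(5, 10, -10); L, U strict lower/upper.
T_J = -D⁻¹(L+U): T[1,2] = -(-6)/(10) = +0.6000; T[1,1] = 0.
  T[0,:] = [+0.0000, +1.2000, +0.4000]
  T[1,:] = [+0.3000, +0.0000, +0.6000]
  T[2,:] = [-0.6000, +0.3000, +0.0000]
eigenvalue magnitudes: 0.8692, 0.6750, 0.6750.
ρ(T) = max|λ| = 0.8692; 0.8692 < 1: convergent.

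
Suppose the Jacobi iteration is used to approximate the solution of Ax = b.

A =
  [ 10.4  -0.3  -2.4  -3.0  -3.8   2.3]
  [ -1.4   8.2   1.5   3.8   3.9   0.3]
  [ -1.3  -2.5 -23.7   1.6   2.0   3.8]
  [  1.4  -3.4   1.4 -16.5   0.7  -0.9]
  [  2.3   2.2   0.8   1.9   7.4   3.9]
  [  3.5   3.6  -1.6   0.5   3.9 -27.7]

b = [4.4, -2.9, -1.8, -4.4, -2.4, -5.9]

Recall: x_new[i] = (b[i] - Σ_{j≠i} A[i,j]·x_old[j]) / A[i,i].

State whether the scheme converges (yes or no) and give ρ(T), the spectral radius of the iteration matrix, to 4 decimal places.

yes, ρ = 0.4795

Let D = diag(10.4, 8.2, -23.7, -16.5, 7.4, -27.7); L, U the strict triangles.
Jacobi: T = -D⁻¹(L+U), T[5,1] = -(3.6)/(-27.7) = +0.1300; T[5,5] = 0.
  T[0,:] = [+0.0000, +0.0288, +0.2308, +0.2885, +0.3654, -0.2212]
  T[1,:] = [+0.1707, +0.0000, -0.1829, -0.4634, -0.4756, -0.0366]
  T[2,:] = [-0.0549, -0.1055, +0.0000, +0.0675, +0.0844, +0.1603]
  T[3,:] = [+0.0848, -0.2061, +0.0848, +0.0000, +0.0424, -0.0545]
  T[4,:] = [-0.3108, -0.2973, -0.1081, -0.2568, +0.0000, -0.5270]
  T[5,:] = [+0.1264, +0.1300, -0.0578, +0.0181, +0.1408, +0.0000]
|λ(T)| sorted: 0.4795, 0.3264, 0.3264, 0.2729, 0.2729, 0.0378.
spectral radius ρ = 0.4795; 0.4795 < 1, so it converges for any x₀.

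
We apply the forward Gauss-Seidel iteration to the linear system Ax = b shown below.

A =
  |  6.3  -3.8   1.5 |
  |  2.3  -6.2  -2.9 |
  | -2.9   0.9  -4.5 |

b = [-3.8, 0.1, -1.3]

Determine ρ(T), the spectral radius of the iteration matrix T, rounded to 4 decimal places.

0.5797

A = D + L + U where D = diag(6.3, -6.2, -4.5).
T_GS = -(D+L)⁻¹U: row 0 first, T[0,1] = -(-3.8)/(6.3) = +0.6032; later rows by forward substitution.
  T[0,:] = [+0.0000  +0.6032  -0.2381]
  T[1,:] = [+0.0000  +0.2238  -0.5561]
  T[2,:] = [+0.0000  -0.3440  +0.0422]
|eigenvalues of T|: 0.5797, 0.3137, 0.0000.
spectral radius ρ = 0.5797; 0.5797 < 1, so it converges for any x₀.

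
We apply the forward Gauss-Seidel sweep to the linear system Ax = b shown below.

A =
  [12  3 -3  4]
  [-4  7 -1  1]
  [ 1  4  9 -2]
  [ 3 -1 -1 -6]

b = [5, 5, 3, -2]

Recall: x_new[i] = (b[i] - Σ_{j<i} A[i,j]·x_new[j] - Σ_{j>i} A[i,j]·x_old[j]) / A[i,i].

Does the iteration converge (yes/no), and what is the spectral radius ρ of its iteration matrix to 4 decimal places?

Split A = D + L + U, D = diag(12, 7, 9, -6).
GS T = -(D+L)⁻¹U: row 0 first, T[0,2] = -(-3)/(12) = +0.2500; later rows by forward substitution.
  T[0,:] = [+0.0000, -0.2500, +0.2500, -0.3333]
  T[1,:] = [+0.0000, -0.1429, +0.2857, -0.3333]
  T[2,:] = [+0.0000, +0.0913, -0.1548, +0.4074]
  T[3,:] = [+0.0000, -0.1164, +0.1032, -0.1790]
|roots of det(T-λI)|: 0.5475, 0.0851, 0.0851, 0.0000.
ρ = 0.5475; 0.5475 < 1: convergent.

yes, ρ = 0.5475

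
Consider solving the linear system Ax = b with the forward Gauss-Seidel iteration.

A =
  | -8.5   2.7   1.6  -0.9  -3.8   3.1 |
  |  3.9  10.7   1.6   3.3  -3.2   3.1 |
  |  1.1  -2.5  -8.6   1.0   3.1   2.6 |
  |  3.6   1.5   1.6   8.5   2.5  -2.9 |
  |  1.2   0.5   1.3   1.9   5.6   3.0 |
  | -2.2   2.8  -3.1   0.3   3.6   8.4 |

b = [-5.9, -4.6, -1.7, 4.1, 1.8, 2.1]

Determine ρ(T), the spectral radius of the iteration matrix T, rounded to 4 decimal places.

Split A = D + L + U, D = diag(-8.5, 10.7, -8.6, 8.5, 5.6, 8.4).
Gauss-Seidel: T = -(D+L)⁻¹U, row 0 first, T[0,4] = -(-3.8)/(-8.5) = -0.4471; later rows by forward substitution.
  T[0,:] = [+0.0000 +0.3176 +0.1882 -0.1059 -0.4471 +0.3647]
  T[1,:] = [+0.0000 -0.1158 -0.2181 -0.2698 +0.4620 -0.4226]
  T[2,:] = [+0.0000 +0.0743 +0.0875 +0.1812 +0.1690 +0.4718]
  T[3,:] = [+0.0000 -0.1281 -0.0577 +0.0584 -0.2181 +0.1725]
  T[4,:] = [+0.0000 -0.0315 -0.0216 -0.0151 +0.0893 -0.7442]
  T[5,:] = [+0.0000 +0.1673 +0.1656 +0.1334 -0.2392 +0.7233]
moduli |λ_i(T)| = 0.9052, 0.3391, 0.1216, 0.1216, 0.0502, 0.0000.
ρ(T) = max|λ| = 0.9052; 0.9052 < 1, so it converges for any x₀.

0.9052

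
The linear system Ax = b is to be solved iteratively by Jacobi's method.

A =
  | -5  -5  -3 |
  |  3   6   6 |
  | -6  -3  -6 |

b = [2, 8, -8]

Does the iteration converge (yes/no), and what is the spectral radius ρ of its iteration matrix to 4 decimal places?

no, ρ = 1.5330

Write A = D+L+U with D = diag(-5, 6, -6).
T_J = -D⁻¹(L+U): T[0,1] = -(-5)/(-5) = -1.0000; T[0,0] = 0.
  T[0,:] = [+0.0000  -1.0000  -0.6000]
  T[1,:] = [-0.5000  +0.0000  -1.0000]
  T[2,:] = [-1.0000  -0.5000  +0.0000]
|λ(T)| sorted: 1.5330, 0.8661, 0.8661.
ρ(T) = max|λ| = 1.5330; 1.5330 > 1: divergent.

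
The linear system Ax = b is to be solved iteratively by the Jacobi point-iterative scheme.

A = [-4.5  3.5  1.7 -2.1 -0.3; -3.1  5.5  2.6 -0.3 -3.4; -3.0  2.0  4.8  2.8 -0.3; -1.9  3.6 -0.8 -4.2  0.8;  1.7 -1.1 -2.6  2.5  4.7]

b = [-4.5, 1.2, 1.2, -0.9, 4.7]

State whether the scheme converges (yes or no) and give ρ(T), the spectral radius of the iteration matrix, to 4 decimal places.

no, ρ = 1.3826

Split A = D + L + U, D = diag(-4.5, 5.5, 4.8, -4.2, 4.7).
Jacobi T = -D⁻¹(L+U): T[4,3] = -(2.5)/(4.7) = -0.5319; T[4,4] = 0.
  T[0,:] = [+0.0000 +0.7778 +0.3778 -0.4667 -0.0667]
  T[1,:] = [+0.5636 +0.0000 -0.4727 +0.0545 +0.6182]
  T[2,:] = [+0.6250 -0.4167 +0.0000 -0.5833 +0.0625]
  T[3,:] = [-0.4524 +0.8571 -0.1905 +0.0000 +0.1905]
  T[4,:] = [-0.3617 +0.2340 +0.5532 -0.5319 +0.0000]
|λ(T)| sorted: 1.3826, 0.6938, 0.6352, 0.6352, 0.3121.
ρ(T) = max|λ| = 1.3826; 1.3826 > 1 ⇒ diverges.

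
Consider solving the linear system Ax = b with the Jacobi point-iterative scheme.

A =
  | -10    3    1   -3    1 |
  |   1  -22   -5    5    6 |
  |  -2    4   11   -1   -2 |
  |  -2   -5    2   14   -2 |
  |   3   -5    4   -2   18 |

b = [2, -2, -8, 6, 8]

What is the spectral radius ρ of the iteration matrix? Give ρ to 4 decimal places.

0.5072

A = D + L + U where D = diag(-10, -22, 11, 14, 18).
Jacobi: T = -D⁻¹(L+U), T[4,0] = -(3)/(18) = -0.1667; T[4,4] = 0.
  T[0,:] = [+0.0000, +0.3000, +0.1000, -0.3000, +0.1000]
  T[1,:] = [+0.0455, +0.0000, -0.2273, +0.2273, +0.2727]
  T[2,:] = [+0.1818, -0.3636, +0.0000, +0.0909, +0.1818]
  T[3,:] = [+0.1429, +0.3571, -0.1429, +0.0000, +0.1429]
  T[4,:] = [-0.1667, +0.2778, -0.2222, +0.1111, +0.0000]
moduli |λ_i(T)| = 0.5072, 0.4288, 0.2191, 0.2191, 0.0557.
ρ(T) = max|λ| = 0.5072; 0.5072 < 1, so it converges for any x₀.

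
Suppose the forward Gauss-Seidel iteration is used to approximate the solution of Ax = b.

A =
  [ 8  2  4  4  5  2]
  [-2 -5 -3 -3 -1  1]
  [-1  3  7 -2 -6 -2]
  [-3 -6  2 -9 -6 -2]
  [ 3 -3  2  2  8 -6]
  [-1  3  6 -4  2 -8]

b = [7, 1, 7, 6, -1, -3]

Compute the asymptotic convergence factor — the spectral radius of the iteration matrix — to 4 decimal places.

1.3513

Diagonal D = diag(8, -5, 7, -9, 8, -8); L, U strict lower/upper.
Gauss-Seidel: T = -(D+L)⁻¹U, row 0 first, T[0,5] = -(2)/(8) = -0.2500; later rows by forward substitution.
  T[0,:] = [+0.0000, -0.2500, -0.5000, -0.5000, -0.6250, -0.2500]
  T[1,:] = [+0.0000, +0.1000, -0.4000, -0.4000, +0.0500, +0.3000]
  T[2,:] = [+0.0000, -0.0786, +0.1000, +0.3857, +0.7464, +0.1214]
  T[3,:] = [+0.0000, -0.0008, +0.4556, +0.5190, -0.3258, -0.3119]
  T[4,:] = [+0.0000, +0.1511, -0.1014, -0.1887, +0.1480, +1.0039]
  T[5,:] = [+0.0000, +0.0480, -0.2656, -0.1049, +0.8566, +0.6417]
|roots of det(T-λI)|: 1.3513, 0.7641, 0.6726, 0.1033, 0.0373, 0.0000.
ρ(T) = max|λ| = 1.3513; 1.3513 > 1: divergent.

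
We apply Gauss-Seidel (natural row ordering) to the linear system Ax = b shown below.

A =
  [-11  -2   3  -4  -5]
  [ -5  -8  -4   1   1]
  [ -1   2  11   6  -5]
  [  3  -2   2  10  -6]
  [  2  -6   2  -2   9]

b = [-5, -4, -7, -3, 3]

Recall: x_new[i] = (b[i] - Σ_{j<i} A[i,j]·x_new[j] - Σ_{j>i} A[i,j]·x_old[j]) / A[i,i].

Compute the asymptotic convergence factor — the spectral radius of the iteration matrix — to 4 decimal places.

1.2443

Write A = D+L+U with D = diag(-11, -8, 11, 10, 9).
GS T = -(D+L)⁻¹U: row 0 first, T[0,1] = -(-2)/(-11) = -0.1818; later rows by forward substitution.
  T[0,:] = [+0.0000 -0.1818 +0.2727 -0.3636 -0.4545]
  T[1,:] = [+0.0000 +0.1136 -0.6705 +0.3523 +0.4091]
  T[2,:] = [+0.0000 -0.0372 +0.1467 -0.6426 +0.3388]
  T[3,:] = [+0.0000 +0.0847 -0.2452 +0.3081 +0.7504]
  T[4,:] = [+0.0000 +0.1433 -0.5947 +0.5269 +0.4652]
|eigenvalues of T|: 1.2443, 0.3906, 0.3906, 0.0348, 0.0000.
ρ = 1.2443; 1.2443 > 1: divergent.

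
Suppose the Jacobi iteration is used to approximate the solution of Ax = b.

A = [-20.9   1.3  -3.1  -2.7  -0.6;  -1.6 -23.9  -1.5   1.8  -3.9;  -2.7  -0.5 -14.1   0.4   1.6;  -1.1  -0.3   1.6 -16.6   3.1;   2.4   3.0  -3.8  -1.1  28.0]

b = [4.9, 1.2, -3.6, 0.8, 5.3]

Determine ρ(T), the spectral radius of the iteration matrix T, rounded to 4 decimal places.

0.3224

Split A = D + L + U, D = diag(-20.9, -23.9, -14.1, -16.6, 28).
T_J = -D⁻¹(L+U): T[0,1] = -(1.3)/(-20.9) = +0.0622; T[0,0] = 0.
  T[0,:] = [+0.0000  +0.0622  -0.1483  -0.1292  -0.0287]
  T[1,:] = [-0.0669  +0.0000  -0.0628  +0.0753  -0.1632]
  T[2,:] = [-0.1915  -0.0355  +0.0000  +0.0284  +0.1135]
  T[3,:] = [-0.0663  -0.0181  +0.0964  +0.0000  +0.1867]
  T[4,:] = [-0.0857  -0.1071  +0.1357  +0.0393  +0.0000]
|eigenvalues of T|: 0.3224, 0.1592, 0.1592, 0.0543, 0.0476.
spectral radius ρ = 0.3224; 0.3224 < 1, so it converges for any x₀.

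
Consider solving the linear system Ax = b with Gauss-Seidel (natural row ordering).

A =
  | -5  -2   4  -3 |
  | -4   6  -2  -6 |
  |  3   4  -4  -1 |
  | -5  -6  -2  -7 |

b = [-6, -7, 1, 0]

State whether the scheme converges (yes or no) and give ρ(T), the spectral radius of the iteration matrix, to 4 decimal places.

Let D = diag(-5, 6, -4, -7); L, U the strict triangles.
Gauss-Seidel: T = -(D+L)⁻¹U, row 0 first, T[0,1] = -(-2)/(-5) = -0.4000; later rows by forward substitution.
  T[0,:] = [+0.0000  -0.4000  +0.8000  -0.6000]
  T[1,:] = [+0.0000  -0.2667  +0.8667  +0.6000]
  T[2,:] = [+0.0000  -0.5667  +1.4667  -0.1000]
  T[3,:] = [+0.0000  +0.6762  -1.7333  -0.0571]
|roots of det(T-λI)|: 1.4978, 0.3952, 0.0402, 0.0000.
ρ = 1.4978; 1.4978 > 1 ⇒ diverges.

no, ρ = 1.4978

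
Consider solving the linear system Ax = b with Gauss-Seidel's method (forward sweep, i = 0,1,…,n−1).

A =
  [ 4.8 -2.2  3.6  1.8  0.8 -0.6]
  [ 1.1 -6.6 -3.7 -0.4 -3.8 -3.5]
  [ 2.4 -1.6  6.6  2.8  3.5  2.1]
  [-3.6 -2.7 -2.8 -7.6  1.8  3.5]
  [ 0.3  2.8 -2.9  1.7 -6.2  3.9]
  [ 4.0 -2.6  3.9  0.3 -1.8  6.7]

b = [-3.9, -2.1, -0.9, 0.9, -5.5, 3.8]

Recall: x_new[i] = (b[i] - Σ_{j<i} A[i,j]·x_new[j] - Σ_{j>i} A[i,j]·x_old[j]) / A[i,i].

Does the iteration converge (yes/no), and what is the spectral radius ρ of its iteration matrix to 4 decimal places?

Let D = diag(4.8, -6.6, 6.6, -7.6, -6.2, 6.7); L, U the strict triangles.
T_GS = -(D+L)⁻¹U: row 0 first, T[0,1] = -(-2.2)/(4.8) = +0.4583; later rows by forward substitution.
  T[0,:] = [+0.0000 +0.4583 -0.7500 -0.3750 -0.1667 +0.1250]
  T[1,:] = [+0.0000 +0.0764 -0.6856 -0.1231 -0.6035 -0.5095]
  T[2,:] = [+0.0000 -0.1481 +0.1065 -0.3177 -0.6160 -0.4871]
  T[3,:] = [+0.0000 -0.1897 +0.5596 +0.3384 +0.7572 +0.7618]
  T[4,:] = [+0.0000 +0.0740 -0.2423 +0.1677 +0.2151 +0.8417]
  T[5,:] = [+0.0000 -0.1294 +0.0295 +0.3909 +0.2478 +0.2033]
moduli |λ_i(T)| = 1.1236, 0.5917, 0.4608, 0.4608, 0.0687, 0.0000.
spectral radius ρ = 1.1236; 1.1236 > 1, so it fails to converge.

no, ρ = 1.1236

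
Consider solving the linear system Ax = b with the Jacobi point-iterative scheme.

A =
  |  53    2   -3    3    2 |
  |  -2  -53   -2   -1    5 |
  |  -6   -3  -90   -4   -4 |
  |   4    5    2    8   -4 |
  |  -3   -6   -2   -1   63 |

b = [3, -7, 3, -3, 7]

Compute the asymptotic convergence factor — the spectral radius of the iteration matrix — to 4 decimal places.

Write A = D+L+U with D = diag(53, -53, -90, 8, 63).
T_J = -D⁻¹(L+U): T[1,0] = -(-2)/(-53) = -0.0377; T[1,1] = 0.
  T[0,:] = [+0.0000 -0.0377 +0.0566 -0.0566 -0.0377]
  T[1,:] = [-0.0377 +0.0000 -0.0377 -0.0189 +0.0943]
  T[2,:] = [-0.0667 -0.0333 +0.0000 -0.0444 -0.0444]
  T[3,:] = [-0.5000 -0.6250 -0.2500 +0.0000 +0.5000]
  T[4,:] = [+0.0476 +0.0952 +0.0317 +0.0159 +0.0000]
|eigenvalues of T|: 0.2952, 0.1903, 0.0938, 0.0481, 0.0481.
ρ = 0.2952; 0.2952 < 1: convergent.

0.2952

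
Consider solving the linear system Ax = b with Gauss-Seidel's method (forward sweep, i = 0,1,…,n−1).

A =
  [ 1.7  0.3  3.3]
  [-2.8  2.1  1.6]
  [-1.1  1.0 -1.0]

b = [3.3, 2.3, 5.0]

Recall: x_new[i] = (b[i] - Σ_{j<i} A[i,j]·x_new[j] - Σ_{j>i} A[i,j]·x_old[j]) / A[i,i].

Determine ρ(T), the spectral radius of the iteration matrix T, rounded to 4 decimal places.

Split A = D + L + U, D = diag(1.7, 2.1, -1).
T_GS = -(D+L)⁻¹U: row 0 first, T[0,2] = -(3.3)/(1.7) = -1.9412; later rows by forward substitution.
  T[0,:] = [+0.0000  -0.1765  -1.9412]
  T[1,:] = [+0.0000  -0.2353  -3.3501]
  T[2,:] = [+0.0000  -0.0412  -1.2148]
moduli |λ_i(T)| = 1.3397, 0.1104, 0.0000.
spectral radius ρ = 1.3397; 1.3397 > 1 ⇒ diverges.

1.3397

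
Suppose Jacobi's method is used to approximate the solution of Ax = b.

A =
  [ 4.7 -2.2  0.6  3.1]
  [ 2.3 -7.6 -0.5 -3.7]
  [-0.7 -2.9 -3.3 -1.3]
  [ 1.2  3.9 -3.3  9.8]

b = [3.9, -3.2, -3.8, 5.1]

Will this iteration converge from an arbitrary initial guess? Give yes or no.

yes

Let D = diag(4.7, -7.6, -3.3, 9.8); L, U the strict triangles.
T_J = -D⁻¹(L+U): T[0,3] = -(3.1)/(4.7) = -0.6596; T[0,0] = 0.
  T[0,:] = [+0.0000 +0.4681 -0.1277 -0.6596]
  T[1,:] = [+0.3026 +0.0000 -0.0658 -0.4868]
  T[2,:] = [-0.2121 -0.8788 +0.0000 -0.3939]
  T[3,:] = [-0.1224 -0.3980 +0.3367 +0.0000]
|roots of det(T-λI)|: 0.9099, 0.5101, 0.5101, 0.3676.
ρ = 0.9099; 0.9099 < 1 ⇒ converges.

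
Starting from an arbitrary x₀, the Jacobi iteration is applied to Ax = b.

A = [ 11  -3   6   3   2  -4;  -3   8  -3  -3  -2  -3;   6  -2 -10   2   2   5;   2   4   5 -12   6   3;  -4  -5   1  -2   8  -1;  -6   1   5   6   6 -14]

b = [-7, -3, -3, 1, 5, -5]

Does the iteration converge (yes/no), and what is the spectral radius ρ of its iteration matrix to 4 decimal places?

no, ρ = 1.1258

Let D = diag(11, 8, -10, -12, 8, -14); L, U the strict triangles.
T_J = -D⁻¹(L+U): T[2,0] = -(6)/(-10) = +0.6000; T[2,2] = 0.
  T[0,:] = [+0.0000, +0.2727, -0.5455, -0.2727, -0.1818, +0.3636]
  T[1,:] = [+0.3750, +0.0000, +0.3750, +0.3750, +0.2500, +0.3750]
  T[2,:] = [+0.6000, -0.2000, +0.0000, +0.2000, +0.2000, +0.5000]
  T[3,:] = [+0.1667, +0.3333, +0.4167, +0.0000, +0.5000, +0.2500]
  T[4,:] = [+0.5000, +0.6250, -0.1250, +0.2500, +0.0000, +0.1250]
  T[5,:] = [-0.4286, +0.0714, +0.3571, +0.4286, +0.4286, +0.0000]
|eigenvalues of T|: 1.1258, 0.7179, 0.7179, 0.4713, 0.3366, 0.3366.
spectral radius ρ = 1.1258; 1.1258 > 1 ⇒ diverges.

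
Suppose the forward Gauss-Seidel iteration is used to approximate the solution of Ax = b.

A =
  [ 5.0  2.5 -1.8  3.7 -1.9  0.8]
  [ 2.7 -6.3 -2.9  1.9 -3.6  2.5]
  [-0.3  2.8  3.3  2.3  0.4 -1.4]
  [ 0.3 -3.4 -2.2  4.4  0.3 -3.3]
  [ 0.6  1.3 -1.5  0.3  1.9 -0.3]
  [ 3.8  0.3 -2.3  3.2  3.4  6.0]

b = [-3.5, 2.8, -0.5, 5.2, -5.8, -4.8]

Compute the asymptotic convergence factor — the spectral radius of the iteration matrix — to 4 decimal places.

1.1223

Let D = diag(5, -6.3, 3.3, 4.4, 1.9, 6); L, U the strict triangles.
T_GS = -(D+L)⁻¹U: row 0 first, T[0,5] = -(0.8)/(5) = -0.1600; later rows by forward substitution.
  T[0,:] = [+0.0000, -0.5000, +0.3600, -0.7400, +0.3800, -0.1600]
  T[1,:] = [+0.0000, -0.2143, -0.3060, -0.0156, -0.4086, +0.3283]
  T[2,:] = [+0.0000, +0.1364, +0.2924, -0.7510, +0.2600, +0.1312]
  T[3,:] = [+0.0000, -0.0633, -0.1148, -0.3371, -0.2798, +1.0801]
  T[4,:] = [+0.0000, +0.4222, +0.3447, -0.2954, +0.4090, -0.0832]
  T[5,:] = [+0.0000, +0.1742, -0.2347, +0.5287, -0.2031, -0.3937]
|eigenvalues of T|: 1.1223, 0.9095, 0.3178, 0.3178, 0.0106, 0.0000.
spectral radius ρ = 1.1223; 1.1223 > 1 ⇒ diverges.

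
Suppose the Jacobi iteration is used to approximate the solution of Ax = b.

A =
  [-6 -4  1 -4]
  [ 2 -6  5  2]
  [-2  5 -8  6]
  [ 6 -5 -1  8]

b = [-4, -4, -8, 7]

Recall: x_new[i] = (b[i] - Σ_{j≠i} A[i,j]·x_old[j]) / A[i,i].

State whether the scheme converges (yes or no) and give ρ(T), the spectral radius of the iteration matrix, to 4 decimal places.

A = D + L + U where D = diag(-6, -6, -8, 8).
T_J = -D⁻¹(L+U): T[1,0] = -(2)/(-6) = +0.3333; T[1,1] = 0.
  T[0,:] = [+0.0000 -0.6667 +0.1667 -0.6667]
  T[1,:] = [+0.3333 +0.0000 +0.8333 +0.3333]
  T[2,:] = [-0.2500 +0.6250 +0.0000 +0.7500]
  T[3,:] = [-0.7500 +0.6250 +0.1250 +0.0000]
eigenvalue magnitudes: 1.2612, 0.7885, 0.3986, 0.3986.
ρ = 1.2612; 1.2612 > 1: divergent.

no, ρ = 1.2612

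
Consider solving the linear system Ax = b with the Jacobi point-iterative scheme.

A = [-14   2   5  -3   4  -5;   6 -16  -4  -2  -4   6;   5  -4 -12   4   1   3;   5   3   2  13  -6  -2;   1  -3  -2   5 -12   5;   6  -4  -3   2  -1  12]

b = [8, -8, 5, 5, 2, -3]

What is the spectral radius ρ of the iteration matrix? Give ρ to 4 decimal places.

Write A = D+L+U with D = diag(-14, -16, -12, 13, -12, 12).
T_J = -D⁻¹(L+U): T[2,4] = -(1)/(-12) = +0.0833; T[2,2] = 0.
  T[0,:] = [+0.0000 +0.1429 +0.3571 -0.2143 +0.2857 -0.3571]
  T[1,:] = [+0.3750 +0.0000 -0.2500 -0.1250 -0.2500 +0.3750]
  T[2,:] = [+0.4167 -0.3333 +0.0000 +0.3333 +0.0833 +0.2500]
  T[3,:] = [-0.3846 -0.2308 -0.1538 +0.0000 +0.4615 +0.1538]
  T[4,:] = [+0.0833 -0.2500 -0.1667 +0.4167 +0.0000 +0.4167]
  T[5,:] = [-0.5000 +0.3333 +0.2500 -0.1667 +0.0833 +0.0000]
|roots of det(T-λI)|: 1.1412, 0.6268, 0.6268, 0.3224, 0.2884, 0.0506.
spectral radius ρ = 1.1412; 1.1412 > 1: divergent.

1.1412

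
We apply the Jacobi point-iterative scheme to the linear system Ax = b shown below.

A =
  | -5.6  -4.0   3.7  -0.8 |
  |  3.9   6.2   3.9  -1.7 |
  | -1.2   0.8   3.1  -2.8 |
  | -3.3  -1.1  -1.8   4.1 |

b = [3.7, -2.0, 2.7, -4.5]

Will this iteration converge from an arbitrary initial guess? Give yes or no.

Diagonal D = diag(-5.6, 6.2, 3.1, 4.1); L, U strict lower/upper.
Jacobi: T = -D⁻¹(L+U), T[2,0] = -(-1.2)/(3.1) = +0.3871; T[2,2] = 0.
  T[0,:] = [+0.0000 -0.7143 +0.6607 -0.1429]
  T[1,:] = [-0.6290 +0.0000 -0.6290 +0.2742]
  T[2,:] = [+0.3871 -0.2581 +0.0000 +0.9032]
  T[3,:] = [+0.8049 +0.2683 +0.4390 +0.0000]
|roots of det(T-λI)|: 1.2430, 0.8219, 0.4713, 0.0502.
ρ(T) = max|λ| = 1.2430; 1.2430 > 1: divergent.

no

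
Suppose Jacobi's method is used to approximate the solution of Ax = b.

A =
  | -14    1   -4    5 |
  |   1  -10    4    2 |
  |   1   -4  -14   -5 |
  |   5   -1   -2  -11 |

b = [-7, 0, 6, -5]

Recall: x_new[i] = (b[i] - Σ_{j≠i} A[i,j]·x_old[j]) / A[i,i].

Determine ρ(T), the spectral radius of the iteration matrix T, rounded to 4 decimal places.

A = D + L + U where D = diag(-14, -10, -14, -11).
Jacobi T = -D⁻¹(L+U): T[1,2] = -(4)/(-10) = +0.4000; T[1,1] = 0.
  T[0,:] = [+0.0000, +0.0714, -0.2857, +0.3571]
  T[1,:] = [+0.1000, +0.0000, +0.4000, +0.2000]
  T[2,:] = [+0.0714, -0.2857, +0.0000, -0.3571]
  T[3,:] = [+0.4545, -0.0909, -0.1818, +0.0000]
|λ(T)| sorted: 0.5432, 0.3738, 0.3738, 0.2676.
ρ = 0.5432; 0.5432 < 1: convergent.

0.5432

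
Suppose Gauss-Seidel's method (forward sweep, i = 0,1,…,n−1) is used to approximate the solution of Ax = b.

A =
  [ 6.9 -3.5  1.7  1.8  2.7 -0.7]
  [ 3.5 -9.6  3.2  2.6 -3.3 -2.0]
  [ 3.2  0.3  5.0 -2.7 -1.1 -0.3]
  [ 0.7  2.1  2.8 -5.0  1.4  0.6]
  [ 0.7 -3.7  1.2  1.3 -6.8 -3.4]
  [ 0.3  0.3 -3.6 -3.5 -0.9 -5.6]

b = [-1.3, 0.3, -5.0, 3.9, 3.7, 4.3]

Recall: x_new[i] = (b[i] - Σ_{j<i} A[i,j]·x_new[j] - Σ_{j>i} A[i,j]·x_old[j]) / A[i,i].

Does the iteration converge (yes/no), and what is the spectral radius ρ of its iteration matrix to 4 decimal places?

yes, ρ = 0.8667

Split A = D + L + U, D = diag(6.9, -9.6, 5, -5, -6.8, -5.6).
Gauss-Seidel: T = -(D+L)⁻¹U, row 0 first, T[0,4] = -(2.7)/(6.9) = -0.3913; later rows by forward substitution.
  T[0,:] = [+0.0000  +0.5072  -0.2464  -0.2609  -0.3913  +0.1014]
  T[1,:] = [+0.0000  +0.1849  +0.2435  +0.1757  -0.4864  -0.1713]
  T[2,:] = [+0.0000  -0.3357  +0.1431  +0.6964  +0.4996  +0.0054]
  T[3,:] = [+0.0000  -0.0393  +0.1479  +0.4273  +0.3007  +0.0652]
  T[4,:] = [+0.0000  -0.1152  -0.1043  +0.0821  +0.3700  -0.3829]
  T[5,:] = [+0.0000  +0.2960  -0.1678  -0.7325  -0.6156  +0.0136]
|λ(T)| sorted: 0.8667, 0.3157, 0.2447, 0.2447, 0.0418, 0.0000.
ρ(T) = max|λ| = 0.8667; 0.8667 < 1, so it converges for any x₀.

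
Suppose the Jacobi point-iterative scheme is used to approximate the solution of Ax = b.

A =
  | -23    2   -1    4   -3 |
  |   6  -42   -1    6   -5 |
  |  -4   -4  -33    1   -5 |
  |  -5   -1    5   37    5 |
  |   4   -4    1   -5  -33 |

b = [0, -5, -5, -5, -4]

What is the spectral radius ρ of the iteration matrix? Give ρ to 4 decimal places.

Diagonal D = diag(-23, -42, -33, 37, -33); L, U strict lower/upper.
T_J = -D⁻¹(L+U): T[1,4] = -(-5)/(-42) = -0.1190; T[1,1] = 0.
  T[0,:] = [+0.0000 +0.0870 -0.0435 +0.1739 -0.1304]
  T[1,:] = [+0.1429 +0.0000 -0.0238 +0.1429 -0.1190]
  T[2,:] = [-0.1212 -0.1212 +0.0000 +0.0303 -0.1515]
  T[3,:] = [+0.1351 +0.0270 -0.1351 +0.0000 -0.1351]
  T[4,:] = [+0.1212 -0.1212 +0.0303 -0.1515 +0.0000]
moduli |λ_i(T)| = 0.3251, 0.1976, 0.1349, 0.1349, 0.0529.
spectral radius ρ = 0.3251; 0.3251 < 1, so it converges for any x₀.

0.3251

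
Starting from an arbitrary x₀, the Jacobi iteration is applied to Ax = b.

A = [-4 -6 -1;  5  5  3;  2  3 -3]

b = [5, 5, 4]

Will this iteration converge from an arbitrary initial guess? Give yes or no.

A = D + L + U where D = diag(-4, 5, -3).
Jacobi T = -D⁻¹(L+U): T[2,1] = -(3)/(-3) = +1.0000; T[2,2] = 0.
  T[0,:] = [+0.0000 -1.5000 -0.2500]
  T[1,:] = [-1.0000 +0.0000 -0.6000]
  T[2,:] = [+0.6667 +1.0000 +0.0000]
|λ(T)| sorted: 1.2006, 0.8414, 0.8414.
spectral radius ρ = 1.2006; 1.2006 > 1 ⇒ diverges.

no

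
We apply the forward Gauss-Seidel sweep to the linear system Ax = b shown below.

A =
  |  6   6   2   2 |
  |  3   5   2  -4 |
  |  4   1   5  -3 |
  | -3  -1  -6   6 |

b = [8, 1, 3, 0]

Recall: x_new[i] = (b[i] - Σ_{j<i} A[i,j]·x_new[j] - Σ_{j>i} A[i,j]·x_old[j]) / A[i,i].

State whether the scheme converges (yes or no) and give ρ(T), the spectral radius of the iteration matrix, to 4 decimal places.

no, ρ = 1.1713

Diagonal D = diag(6, 5, 5, 6); L, U strict lower/upper.
GS T = -(D+L)⁻¹U: row 0 first, T[0,3] = -(2)/(6) = -0.3333; later rows by forward substitution.
  T[0,:] = [+0.0000, -1.0000, -0.3333, -0.3333]
  T[1,:] = [+0.0000, +0.6000, -0.2000, +1.0000]
  T[2,:] = [+0.0000, +0.6800, +0.3067, +0.6667]
  T[3,:] = [+0.0000, +0.2800, +0.1067, +0.6667]
eigenvalue magnitudes: 1.1713, 0.3201, 0.3201, 0.0000.
ρ = 1.1713; 1.1713 > 1 ⇒ diverges.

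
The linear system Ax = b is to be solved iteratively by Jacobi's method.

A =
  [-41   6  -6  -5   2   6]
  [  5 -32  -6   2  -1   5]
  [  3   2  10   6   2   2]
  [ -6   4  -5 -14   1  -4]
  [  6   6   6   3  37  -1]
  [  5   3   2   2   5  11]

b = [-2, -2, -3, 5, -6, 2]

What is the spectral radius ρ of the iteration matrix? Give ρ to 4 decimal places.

0.7496

Let D = diag(-41, -32, 10, -14, 37, 11); L, U the strict triangles.
Jacobi T = -D⁻¹(L+U): T[4,0] = -(6)/(37) = -0.1622; T[4,4] = 0.
  T[0,:] = [+0.0000  +0.1463  -0.1463  -0.1220  +0.0488  +0.1463]
  T[1,:] = [+0.1562  +0.0000  -0.1875  +0.0625  -0.0312  +0.1562]
  T[2,:] = [-0.3000  -0.2000  +0.0000  -0.6000  -0.2000  -0.2000]
  T[3,:] = [-0.4286  +0.2857  -0.3571  +0.0000  +0.0714  -0.2857]
  T[4,:] = [-0.1622  -0.1622  -0.1622  -0.0811  +0.0000  +0.0270]
  T[5,:] = [-0.4545  -0.2727  -0.1818  -0.1818  -0.4545  +0.0000]
|roots of det(T-λI)|: 0.7496, 0.5743, 0.3481, 0.3481, 0.1986, 0.1931.
ρ(T) = max|λ| = 0.7496; 0.7496 < 1: convergent.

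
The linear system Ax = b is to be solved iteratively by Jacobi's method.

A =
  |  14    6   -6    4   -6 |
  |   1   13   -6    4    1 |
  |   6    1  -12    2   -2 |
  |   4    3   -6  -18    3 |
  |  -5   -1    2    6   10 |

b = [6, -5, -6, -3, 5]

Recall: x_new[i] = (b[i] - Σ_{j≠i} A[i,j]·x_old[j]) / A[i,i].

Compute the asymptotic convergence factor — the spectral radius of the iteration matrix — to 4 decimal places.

0.8209

A = D + L + U where D = diag(14, 13, -12, -18, 10).
Jacobi: T = -D⁻¹(L+U), T[3,2] = -(-6)/(-18) = -0.3333; T[3,3] = 0.
  T[0,:] = [+0.0000  -0.4286  +0.4286  -0.2857  +0.4286]
  T[1,:] = [-0.0769  +0.0000  +0.4615  -0.3077  -0.0769]
  T[2,:] = [+0.5000  +0.0833  +0.0000  +0.1667  -0.1667]
  T[3,:] = [+0.2222  +0.1667  -0.3333  +0.0000  +0.1667]
  T[4,:] = [+0.5000  +0.1000  -0.2000  -0.6000  +0.0000]
moduli |λ_i(T)| = 0.8209, 0.4632, 0.4632, 0.3820, 0.3820.
ρ = 0.8209; 0.8209 < 1, so it converges for any x₀.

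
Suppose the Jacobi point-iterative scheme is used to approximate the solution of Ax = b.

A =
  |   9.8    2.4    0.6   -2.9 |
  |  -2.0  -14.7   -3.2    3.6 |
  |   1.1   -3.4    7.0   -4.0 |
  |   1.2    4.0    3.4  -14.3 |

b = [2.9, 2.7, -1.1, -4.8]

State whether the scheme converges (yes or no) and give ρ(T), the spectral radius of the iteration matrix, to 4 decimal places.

yes, ρ = 0.5027

A = D + L + U where D = diag(9.8, -14.7, 7, -14.3).
Jacobi T = -D⁻¹(L+U): T[3,1] = -(4)/(-14.3) = +0.2797; T[3,3] = 0.
  T[0,:] = [+0.0000 -0.2449 -0.0612 +0.2959]
  T[1,:] = [-0.1361 +0.0000 -0.2177 +0.2449]
  T[2,:] = [-0.1571 +0.4857 +0.0000 +0.5714]
  T[3,:] = [+0.0839 +0.2797 +0.2378 +0.0000]
|λ(T)| sorted: 0.5027, 0.2672, 0.2672, 0.0317.
spectral radius ρ = 0.5027; 0.5027 < 1, so it converges for any x₀.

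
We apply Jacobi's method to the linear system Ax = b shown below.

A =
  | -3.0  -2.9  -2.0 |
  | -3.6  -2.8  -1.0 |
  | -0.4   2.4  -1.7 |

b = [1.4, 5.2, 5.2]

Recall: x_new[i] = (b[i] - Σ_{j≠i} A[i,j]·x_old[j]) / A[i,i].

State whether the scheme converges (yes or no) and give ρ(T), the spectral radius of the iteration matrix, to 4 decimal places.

no, ρ = 1.3225

Split A = D + L + U, D = diag(-3, -2.8, -1.7).
Jacobi: T = -D⁻¹(L+U), T[1,2] = -(-1)/(-2.8) = -0.3571; T[1,1] = 0.
  T[0,:] = [+0.0000 -0.9667 -0.6667]
  T[1,:] = [-1.2857 +0.0000 -0.3571]
  T[2,:] = [-0.2353 +1.4118 +0.0000]
|λ(T)| sorted: 1.3225, 0.9239, 0.9239.
ρ = 1.3225; 1.3225 > 1: divergent.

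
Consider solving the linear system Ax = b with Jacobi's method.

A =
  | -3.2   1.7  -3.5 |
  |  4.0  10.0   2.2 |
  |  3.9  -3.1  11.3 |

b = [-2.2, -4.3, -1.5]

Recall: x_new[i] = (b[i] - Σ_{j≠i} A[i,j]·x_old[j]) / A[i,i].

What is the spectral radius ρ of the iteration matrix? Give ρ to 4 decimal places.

Split A = D + L + U, D = diag(-3.2, 10, 11.3).
Jacobi: T = -D⁻¹(L+U), T[2,1] = -(-3.1)/(11.3) = +0.2743; T[2,2] = 0.
  T[0,:] = [+0.0000  +0.5312  -1.0938]
  T[1,:] = [-0.4000  +0.0000  -0.2200]
  T[2,:] = [-0.3451  +0.2743  +0.0000]
moduli |λ_i(T)| = 0.6072, 0.5139, 0.5139.
ρ = 0.6072; 0.6072 < 1 ⇒ converges.

0.6072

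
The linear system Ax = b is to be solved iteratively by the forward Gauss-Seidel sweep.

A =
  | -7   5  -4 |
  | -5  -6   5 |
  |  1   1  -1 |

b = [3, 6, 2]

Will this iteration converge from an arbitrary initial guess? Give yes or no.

yes

Let D = diag(-7, -6, -1); L, U the strict triangles.
T_GS = -(D+L)⁻¹U: row 0 first, T[0,2] = -(-4)/(-7) = -0.5714; later rows by forward substitution.
  T[0,:] = [+0.0000 +0.7143 -0.5714]
  T[1,:] = [+0.0000 -0.5952 +1.3095]
  T[2,:] = [+0.0000 +0.1190 +0.7381]
moduli |λ_i(T)| = 0.8462, 0.7034, 0.0000.
ρ(T) = max|λ| = 0.8462; 0.8462 < 1 ⇒ converges.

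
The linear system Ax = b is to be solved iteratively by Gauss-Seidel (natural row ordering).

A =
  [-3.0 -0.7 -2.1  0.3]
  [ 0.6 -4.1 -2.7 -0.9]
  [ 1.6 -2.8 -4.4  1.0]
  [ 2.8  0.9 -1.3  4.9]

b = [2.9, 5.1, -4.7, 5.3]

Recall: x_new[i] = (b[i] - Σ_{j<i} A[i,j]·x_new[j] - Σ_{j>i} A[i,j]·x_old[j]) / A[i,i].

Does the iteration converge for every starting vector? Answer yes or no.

Let D = diag(-3, -4.1, -4.4, 4.9); L, U the strict triangles.
T_GS = -(D+L)⁻¹U: row 0 first, T[0,2] = -(-2.1)/(-3) = -0.7000; later rows by forward substitution.
  T[0,:] = [+0.0000  -0.2333  -0.7000  +0.1000]
  T[1,:] = [+0.0000  -0.0341  -0.7610  -0.2049]
  T[2,:] = [+0.0000  -0.0631  +0.2297  +0.3940]
  T[3,:] = [+0.0000  +0.1229  +0.6007  +0.0850]
|eigenvalues of T|: 0.6289, 0.4233, 0.0750, 0.0000.
ρ = 0.6289; 0.6289 < 1, so it converges for any x₀.

yes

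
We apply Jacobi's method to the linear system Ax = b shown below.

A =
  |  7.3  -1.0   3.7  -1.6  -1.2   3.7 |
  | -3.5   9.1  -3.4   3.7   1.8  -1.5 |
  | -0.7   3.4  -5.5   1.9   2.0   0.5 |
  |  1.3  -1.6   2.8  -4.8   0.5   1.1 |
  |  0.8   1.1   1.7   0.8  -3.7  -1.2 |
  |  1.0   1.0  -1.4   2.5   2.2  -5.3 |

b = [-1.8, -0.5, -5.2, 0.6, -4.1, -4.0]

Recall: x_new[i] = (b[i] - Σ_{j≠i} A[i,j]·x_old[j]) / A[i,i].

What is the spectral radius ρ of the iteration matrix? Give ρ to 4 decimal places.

1.1746

Diagonal D = diag(7.3, 9.1, -5.5, -4.8, -3.7, -5.3); L, U strict lower/upper.
T_J = -D⁻¹(L+U): T[2,4] = -(2)/(-5.5) = +0.3636; T[2,2] = 0.
  T[0,:] = [+0.0000, +0.1370, -0.5068, +0.2192, +0.1644, -0.5068]
  T[1,:] = [+0.3846, +0.0000, +0.3736, -0.4066, -0.1978, +0.1648]
  T[2,:] = [-0.1273, +0.6182, +0.0000, +0.3455, +0.3636, +0.0909]
  T[3,:] = [+0.2708, -0.3333, +0.5833, +0.0000, +0.1042, +0.2292]
  T[4,:] = [+0.2162, +0.2973, +0.4595, +0.2162, +0.0000, -0.3243]
  T[5,:] = [+0.1887, +0.1887, -0.2642, +0.4717, +0.4151, +0.0000]
|eigenvalues of T|: 1.1746, 0.5920, 0.5920, 0.4418, 0.4418, 0.1945.
ρ = 1.1746; 1.1746 > 1: divergent.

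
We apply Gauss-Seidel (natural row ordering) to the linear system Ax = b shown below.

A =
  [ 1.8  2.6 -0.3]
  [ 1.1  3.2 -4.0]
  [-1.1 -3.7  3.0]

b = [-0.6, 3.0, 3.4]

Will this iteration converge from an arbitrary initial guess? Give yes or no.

no

A = D + L + U where D = diag(1.8, 3.2, 3).
T_GS = -(D+L)⁻¹U: row 0 first, T[0,1] = -(2.6)/(1.8) = -1.4444; later rows by forward substitution.
  T[0,:] = [+0.0000 -1.4444 +0.1667]
  T[1,:] = [+0.0000 +0.4965 +1.1927]
  T[2,:] = [+0.0000 +0.0828 +1.5321]
|roots of det(T-λI)|: 1.6200, 0.4087, 0.0000.
spectral radius ρ = 1.6200; 1.6200 > 1, so it fails to converge.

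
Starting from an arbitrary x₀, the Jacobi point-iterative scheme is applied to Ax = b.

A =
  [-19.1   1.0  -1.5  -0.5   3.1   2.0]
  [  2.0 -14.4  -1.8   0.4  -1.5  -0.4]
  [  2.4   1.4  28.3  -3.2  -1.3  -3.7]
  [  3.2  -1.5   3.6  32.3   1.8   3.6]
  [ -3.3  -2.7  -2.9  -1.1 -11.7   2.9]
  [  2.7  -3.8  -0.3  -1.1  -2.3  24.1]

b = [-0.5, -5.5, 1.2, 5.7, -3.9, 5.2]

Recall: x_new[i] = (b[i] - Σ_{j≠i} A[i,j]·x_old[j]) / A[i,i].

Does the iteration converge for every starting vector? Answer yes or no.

yes

Write A = D+L+U with D = diag(-19.1, -14.4, 28.3, 32.3, -11.7, 24.1).
Jacobi T = -D⁻¹(L+U): T[4,0] = -(-3.3)/(-11.7) = -0.2821; T[4,4] = 0.
  T[0,:] = [+0.0000 +0.0524 -0.0785 -0.0262 +0.1623 +0.1047]
  T[1,:] = [+0.1389 +0.0000 -0.1250 +0.0278 -0.1042 -0.0278]
  T[2,:] = [-0.0848 -0.0495 +0.0000 +0.1131 +0.0459 +0.1307]
  T[3,:] = [-0.0991 +0.0464 -0.1115 +0.0000 -0.0557 -0.1115]
  T[4,:] = [-0.2821 -0.2308 -0.2479 -0.0940 +0.0000 +0.2479]
  T[5,:] = [-0.1120 +0.1577 +0.0124 +0.0456 +0.0954 +0.0000]
|λ(T)| sorted: 0.2852, 0.2317, 0.2317, 0.1680, 0.1680, 0.0839.
spectral radius ρ = 0.2852; 0.2852 < 1, so it converges for any x₀.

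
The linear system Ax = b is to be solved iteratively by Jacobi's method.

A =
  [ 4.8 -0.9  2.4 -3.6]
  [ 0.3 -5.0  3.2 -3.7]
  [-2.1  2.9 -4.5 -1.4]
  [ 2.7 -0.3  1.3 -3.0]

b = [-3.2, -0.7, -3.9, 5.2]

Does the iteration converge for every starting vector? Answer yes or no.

no

A = D + L + U where D = diag(4.8, -5, -4.5, -3).
T_J = -D⁻¹(L+U): T[0,3] = -(-3.6)/(4.8) = +0.7500; T[0,0] = 0.
  T[0,:] = [+0.0000, +0.1875, -0.5000, +0.7500]
  T[1,:] = [+0.0600, +0.0000, +0.6400, -0.7400]
  T[2,:] = [-0.4667, +0.6444, +0.0000, -0.3111]
  T[3,:] = [+0.9000, -0.1000, +0.4333, +0.0000]
eigenvalue magnitudes: 1.2495, 0.8539, 0.4927, 0.0971.
spectral radius ρ = 1.2495; 1.2495 > 1 ⇒ diverges.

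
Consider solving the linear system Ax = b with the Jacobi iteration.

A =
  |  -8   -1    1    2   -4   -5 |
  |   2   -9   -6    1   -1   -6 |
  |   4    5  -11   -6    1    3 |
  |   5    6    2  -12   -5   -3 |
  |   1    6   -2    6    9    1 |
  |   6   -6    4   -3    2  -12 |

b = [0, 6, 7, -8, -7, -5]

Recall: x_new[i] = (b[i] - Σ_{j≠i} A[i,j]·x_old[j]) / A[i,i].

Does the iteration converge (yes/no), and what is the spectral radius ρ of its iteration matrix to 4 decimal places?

no, ρ = 1.1374

Split A = D + L + U, D = diag(-8, -9, -11, -12, 9, -12).
T_J = -D⁻¹(L+U): T[4,1] = -(6)/(9) = -0.6667; T[4,4] = 0.
  T[0,:] = [+0.0000, -0.1250, +0.1250, +0.2500, -0.5000, -0.6250]
  T[1,:] = [+0.2222, +0.0000, -0.6667, +0.1111, -0.1111, -0.6667]
  T[2,:] = [+0.3636, +0.4545, +0.0000, -0.5455, +0.0909, +0.2727]
  T[3,:] = [+0.4167, +0.5000, +0.1667, +0.0000, -0.4167, -0.2500]
  T[4,:] = [-0.1111, -0.6667, +0.2222, -0.6667, +0.0000, -0.1111]
  T[5,:] = [+0.5000, -0.5000, +0.3333, -0.2500, +0.1667, +0.0000]
eigenvalue magnitudes: 1.1374, 0.8697, 0.8697, 0.2798, 0.2798, 0.0955.
spectral radius ρ = 1.1374; 1.1374 > 1: divergent.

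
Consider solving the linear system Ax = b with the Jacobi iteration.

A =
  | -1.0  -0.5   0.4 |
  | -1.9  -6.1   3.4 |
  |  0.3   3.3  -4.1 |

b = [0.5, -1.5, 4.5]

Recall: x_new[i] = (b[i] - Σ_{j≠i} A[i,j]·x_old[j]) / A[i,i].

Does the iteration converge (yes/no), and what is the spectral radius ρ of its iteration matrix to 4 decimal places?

yes, ρ = 0.8781

A = D + L + U where D = diag(-1, -6.1, -4.1).
Jacobi: T = -D⁻¹(L+U), T[1,0] = -(-1.9)/(-6.1) = -0.3115; T[1,1] = 0.
  T[0,:] = [+0.0000 -0.5000 +0.4000]
  T[1,:] = [-0.3115 +0.0000 +0.5574]
  T[2,:] = [+0.0732 +0.8049 +0.0000]
|eigenvalues of T|: 0.8781, 0.6743, 0.2038.
ρ(T) = max|λ| = 0.8781; 0.8781 < 1: convergent.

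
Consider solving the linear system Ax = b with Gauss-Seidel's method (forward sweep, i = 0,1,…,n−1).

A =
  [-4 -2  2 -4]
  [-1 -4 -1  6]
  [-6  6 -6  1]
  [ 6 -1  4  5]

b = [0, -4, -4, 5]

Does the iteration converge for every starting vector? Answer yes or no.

A = D + L + U where D = diag(-4, -4, -6, 5).
Gauss-Seidel: T = -(D+L)⁻¹U, row 0 first, T[0,2] = -(2)/(-4) = +0.5000; later rows by forward substitution.
  T[0,:] = [+0.0000 -0.5000 +0.5000 -1.0000]
  T[1,:] = [+0.0000 +0.1250 -0.3750 +1.7500]
  T[2,:] = [+0.0000 +0.6250 -0.8750 +2.9167]
  T[3,:] = [+0.0000 +0.1250 +0.0250 -0.7833]
|λ(T)| sorted: 1.2000, 0.2500, 0.0833, 0.0000.
spectral radius ρ = 1.2000; 1.2000 > 1, so it fails to converge.

no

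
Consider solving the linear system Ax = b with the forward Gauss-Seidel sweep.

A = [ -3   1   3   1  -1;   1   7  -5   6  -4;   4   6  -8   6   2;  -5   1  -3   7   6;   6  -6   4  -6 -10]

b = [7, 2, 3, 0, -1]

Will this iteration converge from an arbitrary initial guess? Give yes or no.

no

Split A = D + L + U, D = diag(-3, 7, -8, 7, -10).
GS T = -(D+L)⁻¹U: row 0 first, T[0,3] = -(1)/(-3) = +0.3333; later rows by forward substitution.
  T[0,:] = [+0.0000  +0.3333  +1.0000  +0.3333  -0.3333]
  T[1,:] = [+0.0000  -0.0476  +0.5714  -0.9048  +0.6190]
  T[2,:] = [+0.0000  +0.1310  +0.9286  +0.2381  +0.5476]
  T[3,:] = [+0.0000  +0.3010  +1.0306  +0.4694  -0.9490]
  T[4,:] = [+0.0000  +0.1003  +0.0102  +0.5565  +0.2170]
|eigenvalues of T|: 1.3430, 0.8726, 0.8726, 0.0898, 0.0000.
spectral radius ρ = 1.3430; 1.3430 > 1: divergent.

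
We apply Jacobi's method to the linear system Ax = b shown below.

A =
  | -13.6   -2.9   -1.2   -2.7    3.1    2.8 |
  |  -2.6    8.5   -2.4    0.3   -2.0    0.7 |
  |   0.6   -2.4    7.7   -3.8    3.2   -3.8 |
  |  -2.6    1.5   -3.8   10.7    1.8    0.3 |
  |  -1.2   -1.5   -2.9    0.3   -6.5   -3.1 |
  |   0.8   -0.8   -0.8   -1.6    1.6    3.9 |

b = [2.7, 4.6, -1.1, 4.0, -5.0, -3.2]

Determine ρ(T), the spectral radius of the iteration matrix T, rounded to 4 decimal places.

0.9451

Diagonal D = diag(-13.6, 8.5, 7.7, 10.7, -6.5, 3.9); L, U strict lower/upper.
T_J = -D⁻¹(L+U): T[0,4] = -(3.1)/(-13.6) = +0.2279; T[0,0] = 0.
  T[0,:] = [+0.0000  -0.2132  -0.0882  -0.1985  +0.2279  +0.2059]
  T[1,:] = [+0.3059  +0.0000  +0.2824  -0.0353  +0.2353  -0.0824]
  T[2,:] = [-0.0779  +0.3117  +0.0000  +0.4935  -0.4156  +0.4935]
  T[3,:] = [+0.2430  -0.1402  +0.3551  +0.0000  -0.1682  -0.0280]
  T[4,:] = [-0.1846  -0.2308  -0.4462  +0.0462  +0.0000  -0.4769]
  T[5,:] = [-0.2051  +0.2051  +0.2051  +0.4103  -0.4103  +0.0000]
|eigenvalues of T|: 0.9451, 0.4374, 0.4374, 0.3409, 0.2582, 0.2582.
ρ(T) = max|λ| = 0.9451; 0.9451 < 1, so it converges for any x₀.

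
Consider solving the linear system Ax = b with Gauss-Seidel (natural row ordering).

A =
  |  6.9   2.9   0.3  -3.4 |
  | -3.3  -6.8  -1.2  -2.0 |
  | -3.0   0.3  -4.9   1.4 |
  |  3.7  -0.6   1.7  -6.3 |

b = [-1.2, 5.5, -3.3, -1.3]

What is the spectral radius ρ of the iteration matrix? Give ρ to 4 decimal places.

Write A = D+L+U with D = diag(6.9, -6.8, -4.9, -6.3).
Gauss-Seidel: T = -(D+L)⁻¹U, row 0 first, T[0,1] = -(2.9)/(6.9) = -0.4203; later rows by forward substitution.
  T[0,:] = [+0.0000  -0.4203  -0.0435  +0.4928]
  T[1,:] = [+0.0000  +0.2040  -0.1554  -0.5332]
  T[2,:] = [+0.0000  +0.2698  +0.0171  -0.0486]
  T[3,:] = [+0.0000  -0.1935  -0.0061  +0.3271]
eigenvalue magnitudes: 0.5622, 0.1488, 0.1488, 0.0000.
spectral radius ρ = 0.5622; 0.5622 < 1 ⇒ converges.

0.5622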